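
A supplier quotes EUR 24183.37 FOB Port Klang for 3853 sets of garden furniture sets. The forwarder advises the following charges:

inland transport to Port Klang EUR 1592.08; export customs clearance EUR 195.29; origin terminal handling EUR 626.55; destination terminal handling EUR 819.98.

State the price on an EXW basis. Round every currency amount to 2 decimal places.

Not relevant to the conversion: destination terminal — on the buyer under both terms; not part of either seller's price.
From FOB to EXW, the seller no longer bears: inland to port, export clearance, origin terminal.
EXW price = 24183.37 − 1592.08 − 195.29 − 626.55 = 21769.45

EXW price: EUR 21769.45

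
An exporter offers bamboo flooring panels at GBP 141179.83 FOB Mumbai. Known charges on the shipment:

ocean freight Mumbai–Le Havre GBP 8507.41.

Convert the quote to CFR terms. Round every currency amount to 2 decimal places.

CFR price: GBP 149687.24

From FOB to CFR, the seller additionally bears: freight.
CFR price = 141179.83 + 8507.41 = 149687.24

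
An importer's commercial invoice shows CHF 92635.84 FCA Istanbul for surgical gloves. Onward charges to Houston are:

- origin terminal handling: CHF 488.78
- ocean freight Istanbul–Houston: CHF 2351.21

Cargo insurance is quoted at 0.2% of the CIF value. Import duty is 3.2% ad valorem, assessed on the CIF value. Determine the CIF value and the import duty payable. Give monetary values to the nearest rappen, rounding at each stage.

Let C be the CIF value. C = FCA price + pre-shipment costs + freight + 0.2% × C
C − 0.2% × C = 92635.84 + 488.78 + 2351.21
0.998 × C = 95475.83
C = 95475.83 / 0.998 = 95667.16
Insurance premium = 0.2% × 95667.16 = 191.33
Import duty = 95667.16 × 3.2% = 3061.35

CIF value: CHF 95667.16; import duty: CHF 3061.35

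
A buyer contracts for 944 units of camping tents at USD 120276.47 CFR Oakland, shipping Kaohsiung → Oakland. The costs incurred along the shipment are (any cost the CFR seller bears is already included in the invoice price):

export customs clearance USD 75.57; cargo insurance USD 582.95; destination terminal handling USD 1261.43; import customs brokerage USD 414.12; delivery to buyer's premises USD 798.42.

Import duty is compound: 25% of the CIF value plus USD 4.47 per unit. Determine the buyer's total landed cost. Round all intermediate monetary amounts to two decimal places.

Total landed cost: USD 157767.93

CFR: the seller pays costs through ocean freight to the destination port, but not insurance.
Already in the invoice (seller's account under CFR): export clearance — exclude.
CIF value = CFR price + insurance = 120276.47 + 582.95 = 120859.42
Ad valorem component: 120859.42 × 25% = 30214.86
Specific component: 944 × 4.47 = 4219.68
Import duty = 30214.86 + 4219.68 = 34434.54
Buyer bears: insurance 582.95 + destination terminal 1261.43 + brokerage 414.12 + delivery 798.42 + duty 34434.54 = 37491.46
Landed cost = invoice 120276.47 + 37491.46 = 157767.93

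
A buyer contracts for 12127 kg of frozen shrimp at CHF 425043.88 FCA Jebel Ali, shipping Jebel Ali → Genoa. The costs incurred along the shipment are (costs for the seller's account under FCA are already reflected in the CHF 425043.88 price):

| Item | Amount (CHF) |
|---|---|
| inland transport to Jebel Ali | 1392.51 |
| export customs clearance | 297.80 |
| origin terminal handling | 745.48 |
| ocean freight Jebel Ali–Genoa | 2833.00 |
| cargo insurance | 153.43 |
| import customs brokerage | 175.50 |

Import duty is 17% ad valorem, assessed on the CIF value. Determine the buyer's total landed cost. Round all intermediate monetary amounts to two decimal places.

FCA: the seller delivers export-cleared goods to the carrier; the buyer bears costs from that point.
Already in the invoice (seller's account under FCA): inland to port, export clearance — exclude.
CIF value = FCA price + origin terminal + freight + insurance = 425043.88 + 745.48 + 2833.00 + 153.43 = 428775.79
Import duty = 428775.79 × 17% = 72891.88
Buyer bears: origin terminal 745.48 + freight 2833.00 + insurance 153.43 + brokerage 175.50 + duty 72891.88 = 76799.29
Landed cost = invoice 425043.88 + 76799.29 = 501843.17

Total landed cost: CHF 501843.17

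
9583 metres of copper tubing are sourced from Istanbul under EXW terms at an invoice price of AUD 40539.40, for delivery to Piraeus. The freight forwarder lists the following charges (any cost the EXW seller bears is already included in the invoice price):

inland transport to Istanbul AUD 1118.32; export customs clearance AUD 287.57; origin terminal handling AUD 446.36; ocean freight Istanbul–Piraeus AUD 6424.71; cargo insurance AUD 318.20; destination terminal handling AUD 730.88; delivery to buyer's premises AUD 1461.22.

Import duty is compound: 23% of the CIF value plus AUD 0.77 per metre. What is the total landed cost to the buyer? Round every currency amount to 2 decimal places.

Total landed cost: AUD 70006.52

EXW: the seller makes goods available at their premises; the buyer bears all onward costs.
CIF value = EXW price + inland to port + export clearance + origin terminal + freight + insurance = 40539.40 + 1118.32 + 287.57 + 446.36 + 6424.71 + 318.20 = 49134.56
Ad valorem component: 49134.56 × 23% = 11300.95
Specific component: 9583 × 0.77 = 7378.91
Import duty = 11300.95 + 7378.91 = 18679.86
Buyer bears: inland to port 1118.32 + export clearance 287.57 + origin terminal 446.36 + freight 6424.71 + insurance 318.20 + destination terminal 730.88 + delivery 1461.22 + duty 18679.86 = 29467.12
Landed cost = invoice 40539.40 + 29467.12 = 70006.52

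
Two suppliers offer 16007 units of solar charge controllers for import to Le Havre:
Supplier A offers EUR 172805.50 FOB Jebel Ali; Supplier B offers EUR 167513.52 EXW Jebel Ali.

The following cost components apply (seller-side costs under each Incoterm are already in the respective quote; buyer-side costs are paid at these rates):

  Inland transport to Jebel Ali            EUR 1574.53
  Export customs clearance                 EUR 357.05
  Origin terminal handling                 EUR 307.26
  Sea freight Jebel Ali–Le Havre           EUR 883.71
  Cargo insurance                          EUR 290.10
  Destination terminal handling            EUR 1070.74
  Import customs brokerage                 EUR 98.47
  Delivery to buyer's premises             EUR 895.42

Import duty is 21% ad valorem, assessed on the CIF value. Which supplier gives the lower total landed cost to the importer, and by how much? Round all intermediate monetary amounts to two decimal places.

Supplier B is cheaper by EUR 3694.30

Supplier A (FOB):
CIF value = FOB price + freight + insurance = 172805.50 + 883.71 + 290.10 = 173979.31
Import duty = 173979.31 × 21% = 36535.66
Buyer bears (A): 883.71 + 290.10 + 1070.74 + 98.47 + 895.42 = 3238.44
Landed cost (A) = invoice 172805.50 + 3238.44 + duty 36535.66 = 212579.60
Supplier B (EXW):
CIF value = EXW price + inland to port + export clearance + origin terminal + freight + insurance = 167513.52 + 1574.53 + 357.05 + 307.26 + 883.71 + 290.10 = 170926.17
Import duty = 170926.17 × 21% = 35894.50
Buyer bears (B): 1574.53 + 357.05 + 307.26 + 883.71 + 290.10 + 1070.74 + 98.47 + 895.42 = 5477.28
Landed cost (B) = invoice 167513.52 + 5477.28 + duty 35894.50 = 208885.30
Difference = |212579.60 − 208885.30| = 3694.30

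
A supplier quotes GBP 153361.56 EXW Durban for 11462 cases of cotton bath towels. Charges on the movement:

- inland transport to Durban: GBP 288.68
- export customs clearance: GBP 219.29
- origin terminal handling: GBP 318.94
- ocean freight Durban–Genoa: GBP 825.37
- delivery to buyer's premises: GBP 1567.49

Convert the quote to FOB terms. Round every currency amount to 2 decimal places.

FOB price: GBP 154188.47

Not relevant to the conversion: delivery, freight — on the buyer under both terms; not part of either seller's price.
From EXW to FOB, the seller additionally bears: inland to port, export clearance, origin terminal.
FOB price = 153361.56 + 288.68 + 219.29 + 318.94 = 154188.47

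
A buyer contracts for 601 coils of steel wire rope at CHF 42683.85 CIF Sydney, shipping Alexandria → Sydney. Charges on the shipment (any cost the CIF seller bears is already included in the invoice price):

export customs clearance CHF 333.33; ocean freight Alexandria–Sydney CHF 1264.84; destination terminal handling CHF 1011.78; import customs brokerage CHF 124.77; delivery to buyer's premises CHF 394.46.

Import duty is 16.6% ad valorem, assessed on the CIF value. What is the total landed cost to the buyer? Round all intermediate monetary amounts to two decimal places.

Total landed cost: CHF 51300.38

CIF: the seller pays costs through ocean freight and marine insurance to the destination port.
Already in the invoice (seller's account under CIF): export clearance, freight — exclude.
The CIF price already equals the CIF value: 42683.85
Import duty = 42683.85 × 16.6% = 7085.52
Buyer bears: destination terminal 1011.78 + brokerage 124.77 + delivery 394.46 + duty 7085.52 = 8616.53
Landed cost = invoice 42683.85 + 8616.53 = 51300.38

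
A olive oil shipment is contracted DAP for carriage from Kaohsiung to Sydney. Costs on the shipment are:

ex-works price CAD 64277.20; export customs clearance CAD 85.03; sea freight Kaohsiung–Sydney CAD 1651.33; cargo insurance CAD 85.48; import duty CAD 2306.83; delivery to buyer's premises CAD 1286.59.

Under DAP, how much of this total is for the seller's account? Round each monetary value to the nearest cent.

DAP: the seller bears all costs to the named destination except import duty and clearance.
Seller's account: goods 64277.20 + export clearance 85.03 + freight 1651.33 + insurance 85.48 + delivery 1286.59 = 67385.63
Buyer's account: duty 2306.83 = 2306.83

Seller's account: CAD 67385.63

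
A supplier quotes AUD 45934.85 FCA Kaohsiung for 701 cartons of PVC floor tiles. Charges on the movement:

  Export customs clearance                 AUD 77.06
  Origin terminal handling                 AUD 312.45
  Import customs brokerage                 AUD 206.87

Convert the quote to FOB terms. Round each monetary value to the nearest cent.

Not relevant to the conversion: export clearance — on the seller under both FCA and FOB; already in the FCA price and stays in the FOB price. brokerage — on the buyer under both terms; not part of either seller's price.
From FCA to FOB, the seller additionally bears: origin terminal.
FOB price = 45934.85 + 312.45 = 46247.30

FOB price: AUD 46247.30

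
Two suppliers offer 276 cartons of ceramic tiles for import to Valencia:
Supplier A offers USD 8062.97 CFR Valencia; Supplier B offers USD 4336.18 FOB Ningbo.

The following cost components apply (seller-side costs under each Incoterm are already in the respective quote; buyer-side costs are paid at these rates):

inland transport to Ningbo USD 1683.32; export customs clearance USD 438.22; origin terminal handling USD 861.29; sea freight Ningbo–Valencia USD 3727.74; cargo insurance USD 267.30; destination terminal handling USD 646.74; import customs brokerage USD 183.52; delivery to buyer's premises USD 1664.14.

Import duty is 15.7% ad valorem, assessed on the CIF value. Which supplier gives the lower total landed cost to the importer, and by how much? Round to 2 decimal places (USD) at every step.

Supplier A is cheaper by USD 1.10

Supplier A (CFR):
CIF value = CFR price + insurance = 8062.97 + 267.30 = 8330.27
Import duty = 8330.27 × 15.7% = 1307.85
Buyer bears (A): 267.30 + 646.74 + 183.52 + 1664.14 = 2761.70
Landed cost (A) = invoice 8062.97 + 2761.70 + duty 1307.85 = 12132.52
Supplier B (FOB):
CIF value = FOB price + freight + insurance = 4336.18 + 3727.74 + 267.30 = 8331.22
Import duty = 8331.22 × 15.7% = 1308.00
Buyer bears (B): 3727.74 + 267.30 + 646.74 + 183.52 + 1664.14 = 6489.44
Landed cost (B) = invoice 4336.18 + 6489.44 + duty 1308.00 = 12133.62
Difference = |12132.52 − 12133.62| = 1.10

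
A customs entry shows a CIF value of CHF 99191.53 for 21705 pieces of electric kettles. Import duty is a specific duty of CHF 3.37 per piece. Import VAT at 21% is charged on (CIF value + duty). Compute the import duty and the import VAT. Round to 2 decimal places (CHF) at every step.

Import duty: CHF 73145.85; import VAT: CHF 36190.85

Import duty = 21705 × 3.37 = 73145.85
VAT base = CIF + duty = 99191.53 + 73145.85 = 172337.38
Import VAT = 172337.38 × 21% = 36190.85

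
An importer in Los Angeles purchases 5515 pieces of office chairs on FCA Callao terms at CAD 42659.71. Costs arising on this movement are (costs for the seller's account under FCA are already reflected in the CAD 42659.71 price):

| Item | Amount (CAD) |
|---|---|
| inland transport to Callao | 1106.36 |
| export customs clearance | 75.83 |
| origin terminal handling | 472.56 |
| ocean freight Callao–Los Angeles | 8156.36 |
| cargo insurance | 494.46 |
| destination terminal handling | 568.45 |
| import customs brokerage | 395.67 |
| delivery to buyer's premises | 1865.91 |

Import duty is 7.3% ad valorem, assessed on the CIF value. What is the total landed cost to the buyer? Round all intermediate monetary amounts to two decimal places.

Total landed cost: CAD 58393.29

FCA: the seller delivers export-cleared goods to the carrier; the buyer bears costs from that point.
Already in the invoice (seller's account under FCA): inland to port, export clearance — exclude.
CIF value = FCA price + origin terminal + freight + insurance = 42659.71 + 472.56 + 8156.36 + 494.46 = 51783.09
Import duty = 51783.09 × 7.3% = 3780.17
Buyer bears: origin terminal 472.56 + freight 8156.36 + insurance 494.46 + destination terminal 568.45 + brokerage 395.67 + delivery 1865.91 + duty 3780.17 = 15733.58
Landed cost = invoice 42659.71 + 15733.58 = 58393.29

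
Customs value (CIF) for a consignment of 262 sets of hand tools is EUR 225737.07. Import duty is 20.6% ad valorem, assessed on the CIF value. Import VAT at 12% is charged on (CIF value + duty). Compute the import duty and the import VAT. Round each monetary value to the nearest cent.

Import duty: EUR 46501.84; import VAT: EUR 32668.67

Import duty = 225737.07 × 20.6% = 46501.84
VAT base = CIF + duty = 225737.07 + 46501.84 = 272238.91
Import VAT = 272238.91 × 12% = 32668.67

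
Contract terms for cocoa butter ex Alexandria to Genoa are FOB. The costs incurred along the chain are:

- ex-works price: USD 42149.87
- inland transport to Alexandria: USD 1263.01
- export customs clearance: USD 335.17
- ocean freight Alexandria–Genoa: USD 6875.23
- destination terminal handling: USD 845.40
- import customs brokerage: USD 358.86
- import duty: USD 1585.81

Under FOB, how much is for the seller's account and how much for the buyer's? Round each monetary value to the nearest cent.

Seller: USD 43748.05; buyer: USD 9665.30

FOB: the seller bears costs until goods are on board at the origin port; the buyer bears freight, insurance and all costs thereafter.
Seller's account: goods 42149.87 + inland to port 1263.01 + export clearance 335.17 = 43748.05
Buyer's account: freight 6875.23 + destination terminal 845.40 + brokerage 358.86 + duty 1585.81 = 9665.30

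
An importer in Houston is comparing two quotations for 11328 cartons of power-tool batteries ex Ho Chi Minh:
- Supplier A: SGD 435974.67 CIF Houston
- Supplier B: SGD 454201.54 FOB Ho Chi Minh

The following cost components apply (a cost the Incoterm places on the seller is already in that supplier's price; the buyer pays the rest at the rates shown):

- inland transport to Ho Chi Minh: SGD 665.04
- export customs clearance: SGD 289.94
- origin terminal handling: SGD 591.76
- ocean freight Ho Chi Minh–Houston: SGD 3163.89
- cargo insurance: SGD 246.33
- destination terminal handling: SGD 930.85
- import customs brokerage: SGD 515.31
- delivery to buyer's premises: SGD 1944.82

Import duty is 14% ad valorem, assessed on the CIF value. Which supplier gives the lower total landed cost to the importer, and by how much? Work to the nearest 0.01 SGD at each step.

Supplier A (CIF):
The CIF price already equals the CIF value: 435974.67
Import duty = 435974.67 × 14% = 61036.45
Buyer bears (A): 930.85 + 515.31 + 1944.82 = 3390.98
Landed cost (A) = invoice 435974.67 + 3390.98 + duty 61036.45 = 500402.10
Supplier B (FOB):
CIF value = FOB price + freight + insurance = 454201.54 + 3163.89 + 246.33 = 457611.76
Import duty = 457611.76 × 14% = 64065.65
Buyer bears (B): 3163.89 + 246.33 + 930.85 + 515.31 + 1944.82 = 6801.20
Landed cost (B) = invoice 454201.54 + 6801.20 + duty 64065.65 = 525068.39
Difference = |500402.10 − 525068.39| = 24666.29

Supplier A is cheaper by SGD 24666.29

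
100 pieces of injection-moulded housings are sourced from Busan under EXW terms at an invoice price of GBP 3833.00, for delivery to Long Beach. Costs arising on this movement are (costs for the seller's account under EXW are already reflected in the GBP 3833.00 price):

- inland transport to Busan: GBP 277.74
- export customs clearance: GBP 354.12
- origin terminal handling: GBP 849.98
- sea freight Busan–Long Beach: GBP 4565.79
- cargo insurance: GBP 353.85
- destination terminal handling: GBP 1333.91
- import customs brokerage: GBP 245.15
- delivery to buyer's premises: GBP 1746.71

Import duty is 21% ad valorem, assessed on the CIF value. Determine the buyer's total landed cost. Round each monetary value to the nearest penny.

Total landed cost: GBP 15709.49

EXW: the seller makes goods available at their premises; the buyer bears all onward costs.
CIF value = EXW price + inland to port + export clearance + origin terminal + freight + insurance = 3833.00 + 277.74 + 354.12 + 849.98 + 4565.79 + 353.85 = 10234.48
Import duty = 10234.48 × 21% = 2149.24
Buyer bears: inland to port 277.74 + export clearance 354.12 + origin terminal 849.98 + freight 4565.79 + insurance 353.85 + destination terminal 1333.91 + brokerage 245.15 + delivery 1746.71 + duty 2149.24 = 11876.49
Landed cost = invoice 3833.00 + 11876.49 = 15709.49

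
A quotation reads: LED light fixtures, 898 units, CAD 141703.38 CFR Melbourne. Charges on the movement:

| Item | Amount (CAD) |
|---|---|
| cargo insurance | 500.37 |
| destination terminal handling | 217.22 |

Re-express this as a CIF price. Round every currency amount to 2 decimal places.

Not relevant to the conversion: destination terminal — on the buyer under both terms; not part of either seller's price.
From CFR to CIF, the seller additionally bears: insurance.
CIF price = 141703.38 + 500.37 = 142203.75

CIF price: CAD 142203.75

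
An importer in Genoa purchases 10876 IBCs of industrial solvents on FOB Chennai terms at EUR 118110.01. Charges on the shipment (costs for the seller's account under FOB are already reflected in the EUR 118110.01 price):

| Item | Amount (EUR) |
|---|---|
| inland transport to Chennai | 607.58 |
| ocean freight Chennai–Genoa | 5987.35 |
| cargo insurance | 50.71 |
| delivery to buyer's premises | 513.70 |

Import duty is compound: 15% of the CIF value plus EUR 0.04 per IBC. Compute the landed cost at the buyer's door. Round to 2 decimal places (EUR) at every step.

Total landed cost: EUR 143719.02

FOB: the seller bears costs until goods are on board at the origin port; the buyer bears freight, insurance and all costs thereafter.
Already in the invoice (seller's account under FOB): inland to port — exclude.
CIF value = FOB price + freight + insurance = 118110.01 + 5987.35 + 50.71 = 124148.07
Ad valorem component: 124148.07 × 15% = 18622.21
Specific component: 10876 × 0.04 = 435.04
Import duty = 18622.21 + 435.04 = 19057.25
Buyer bears: freight 5987.35 + insurance 50.71 + delivery 513.70 + duty 19057.25 = 25609.01
Landed cost = invoice 118110.01 + 25609.01 = 143719.02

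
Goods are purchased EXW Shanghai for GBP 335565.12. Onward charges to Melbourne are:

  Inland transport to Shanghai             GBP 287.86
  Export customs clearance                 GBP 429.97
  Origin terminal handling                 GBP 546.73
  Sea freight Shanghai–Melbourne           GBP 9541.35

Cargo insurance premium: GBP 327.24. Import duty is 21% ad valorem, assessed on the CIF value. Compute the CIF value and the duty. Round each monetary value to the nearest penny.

CIF value: GBP 346698.27; import duty: GBP 72806.64

CIF = EXW price + pre-shipment costs + freight + insurance
CIF = 335565.12 + 287.86 + 429.97 + 546.73 + 9541.35 + 327.24 = 346698.27
Import duty = 346698.27 × 21% = 72806.64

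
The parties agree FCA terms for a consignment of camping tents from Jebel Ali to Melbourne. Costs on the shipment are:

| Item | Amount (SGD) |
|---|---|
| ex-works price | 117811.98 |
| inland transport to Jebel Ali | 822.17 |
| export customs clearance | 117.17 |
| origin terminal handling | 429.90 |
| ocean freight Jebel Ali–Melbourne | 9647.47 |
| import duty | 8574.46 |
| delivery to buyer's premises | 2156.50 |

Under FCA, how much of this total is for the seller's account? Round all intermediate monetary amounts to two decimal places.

Seller's account: SGD 118751.32

FCA: the seller delivers export-cleared goods to the carrier; the buyer bears costs from that point.
Seller's account: goods 117811.98 + inland to port 822.17 + export clearance 117.17 = 118751.32
Buyer's account: origin terminal 429.90 + freight 9647.47 + duty 8574.46 + delivery 2156.50 = 20808.33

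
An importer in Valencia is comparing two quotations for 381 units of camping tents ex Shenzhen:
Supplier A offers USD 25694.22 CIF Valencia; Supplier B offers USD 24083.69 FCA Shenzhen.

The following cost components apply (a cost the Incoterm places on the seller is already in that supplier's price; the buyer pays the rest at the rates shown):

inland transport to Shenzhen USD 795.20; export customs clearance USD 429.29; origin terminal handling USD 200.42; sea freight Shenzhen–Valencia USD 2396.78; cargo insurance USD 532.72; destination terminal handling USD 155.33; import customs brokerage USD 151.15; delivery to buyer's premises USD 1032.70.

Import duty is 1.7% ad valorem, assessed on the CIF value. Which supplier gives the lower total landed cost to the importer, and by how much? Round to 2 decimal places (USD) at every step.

Supplier A is cheaper by USD 1545.22

Supplier A (CIF):
The CIF price already equals the CIF value: 25694.22
Import duty = 25694.22 × 1.7% = 436.80
Buyer bears (A): 155.33 + 151.15 + 1032.70 = 1339.18
Landed cost (A) = invoice 25694.22 + 1339.18 + duty 436.80 = 27470.20
Supplier B (FCA):
CIF value = FCA price + origin terminal + freight + insurance = 24083.69 + 200.42 + 2396.78 + 532.72 = 27213.61
Import duty = 27213.61 × 1.7% = 462.63
Buyer bears (B): 200.42 + 2396.78 + 532.72 + 155.33 + 151.15 + 1032.70 = 4469.10
Landed cost (B) = invoice 24083.69 + 4469.10 + duty 462.63 = 29015.42
Difference = |27470.20 − 29015.42| = 1545.22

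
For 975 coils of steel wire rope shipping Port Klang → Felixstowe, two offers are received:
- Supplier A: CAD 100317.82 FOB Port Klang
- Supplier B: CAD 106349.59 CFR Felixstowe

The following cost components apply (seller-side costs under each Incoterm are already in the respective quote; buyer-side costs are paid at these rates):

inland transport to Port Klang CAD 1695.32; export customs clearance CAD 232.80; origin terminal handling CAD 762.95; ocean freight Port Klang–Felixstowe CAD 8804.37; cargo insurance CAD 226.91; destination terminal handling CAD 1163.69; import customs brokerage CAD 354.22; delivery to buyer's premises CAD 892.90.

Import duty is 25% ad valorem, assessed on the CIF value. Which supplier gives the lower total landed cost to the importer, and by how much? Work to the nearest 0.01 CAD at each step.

Supplier A (FOB):
CIF value = FOB price + freight + insurance = 100317.82 + 8804.37 + 226.91 = 109349.10
Import duty = 109349.10 × 25% = 27337.28
Buyer bears (A): 8804.37 + 226.91 + 1163.69 + 354.22 + 892.90 = 11442.09
Landed cost (A) = invoice 100317.82 + 11442.09 + duty 27337.28 = 139097.19
Supplier B (CFR):
CIF value = CFR price + insurance = 106349.59 + 226.91 = 106576.50
Import duty = 106576.50 × 25% = 26644.13
Buyer bears (B): 226.91 + 1163.69 + 354.22 + 892.90 = 2637.72
Landed cost (B) = invoice 106349.59 + 2637.72 + duty 26644.13 = 135631.44
Difference = |139097.19 − 135631.44| = 3465.75

Supplier B is cheaper by CAD 3465.75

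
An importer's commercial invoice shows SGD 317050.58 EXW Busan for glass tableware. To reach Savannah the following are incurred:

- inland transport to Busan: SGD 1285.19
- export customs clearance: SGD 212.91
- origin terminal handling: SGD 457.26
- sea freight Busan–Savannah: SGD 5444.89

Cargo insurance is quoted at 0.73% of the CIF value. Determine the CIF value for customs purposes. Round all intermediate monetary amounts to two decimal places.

CIF value: SGD 326836.74

Let C be the CIF value. C = EXW price + pre-shipment costs + freight + 0.73% × C
C − 0.73% × C = 317050.58 + 1285.19 + 212.91 + 457.26 + 5444.89
0.9927 × C = 324450.83
C = 324450.83 / 0.9927 = 326836.74
Insurance premium = 0.73% × 326836.74 = 2385.91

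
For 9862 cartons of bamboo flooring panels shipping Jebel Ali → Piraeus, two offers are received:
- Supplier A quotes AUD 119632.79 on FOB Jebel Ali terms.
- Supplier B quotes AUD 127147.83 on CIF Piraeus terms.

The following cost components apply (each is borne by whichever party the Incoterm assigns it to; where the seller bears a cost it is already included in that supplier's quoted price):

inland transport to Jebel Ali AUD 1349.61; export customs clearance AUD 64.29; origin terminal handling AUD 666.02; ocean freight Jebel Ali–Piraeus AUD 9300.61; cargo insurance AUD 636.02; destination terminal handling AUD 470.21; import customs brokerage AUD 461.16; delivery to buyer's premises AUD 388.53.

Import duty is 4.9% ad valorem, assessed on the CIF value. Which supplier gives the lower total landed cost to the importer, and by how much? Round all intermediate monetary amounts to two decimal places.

Supplier B is cheaper by AUD 2540.25

Supplier A (FOB):
CIF value = FOB price + freight + insurance = 119632.79 + 9300.61 + 636.02 = 129569.42
Import duty = 129569.42 × 4.9% = 6348.90
Buyer bears (A): 9300.61 + 636.02 + 470.21 + 461.16 + 388.53 = 11256.53
Landed cost (A) = invoice 119632.79 + 11256.53 + duty 6348.90 = 137238.22
Supplier B (CIF):
The CIF price already equals the CIF value: 127147.83
Import duty = 127147.83 × 4.9% = 6230.24
Buyer bears (B): 470.21 + 461.16 + 388.53 = 1319.90
Landed cost (B) = invoice 127147.83 + 1319.90 + duty 6230.24 = 134697.97
Difference = |137238.22 − 134697.97| = 2540.25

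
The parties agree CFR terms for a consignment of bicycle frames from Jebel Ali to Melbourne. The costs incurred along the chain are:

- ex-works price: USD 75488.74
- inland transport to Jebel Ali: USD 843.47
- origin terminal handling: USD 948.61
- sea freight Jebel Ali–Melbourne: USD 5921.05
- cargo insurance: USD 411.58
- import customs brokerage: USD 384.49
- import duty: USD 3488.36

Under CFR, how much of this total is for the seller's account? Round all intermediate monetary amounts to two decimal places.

CFR: the seller pays costs through ocean freight to the destination port, but not insurance.
Seller's account: goods 75488.74 + inland to port 843.47 + origin terminal 948.61 + freight 5921.05 = 83201.87
Buyer's account: insurance 411.58 + brokerage 384.49 + duty 3488.36 = 4284.43

Seller's account: USD 83201.87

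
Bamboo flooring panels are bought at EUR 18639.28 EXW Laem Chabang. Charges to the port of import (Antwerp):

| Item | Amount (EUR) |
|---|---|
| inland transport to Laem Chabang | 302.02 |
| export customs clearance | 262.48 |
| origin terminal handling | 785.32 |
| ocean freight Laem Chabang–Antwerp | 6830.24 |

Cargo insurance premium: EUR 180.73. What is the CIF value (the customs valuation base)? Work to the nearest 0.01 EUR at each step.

CIF value: EUR 27000.07

CIF = EXW price + pre-shipment costs + freight + insurance
CIF = 18639.28 + 302.02 + 262.48 + 785.32 + 6830.24 + 180.73 = 27000.07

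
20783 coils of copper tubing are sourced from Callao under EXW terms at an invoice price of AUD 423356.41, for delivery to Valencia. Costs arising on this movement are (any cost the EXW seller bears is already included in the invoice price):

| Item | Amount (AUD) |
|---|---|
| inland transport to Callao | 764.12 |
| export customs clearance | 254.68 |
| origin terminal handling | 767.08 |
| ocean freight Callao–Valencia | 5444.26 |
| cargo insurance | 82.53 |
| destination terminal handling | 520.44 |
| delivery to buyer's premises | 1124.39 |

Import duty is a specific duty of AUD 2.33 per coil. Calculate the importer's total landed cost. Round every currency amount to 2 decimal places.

EXW: the seller makes goods available at their premises; the buyer bears all onward costs.
CIF value = EXW price + inland to port + export clearance + origin terminal + freight + insurance = 423356.41 + 764.12 + 254.68 + 767.08 + 5444.26 + 82.53 = 430669.08
Import duty = 20783 × 2.33 = 48424.39
Buyer bears: inland to port 764.12 + export clearance 254.68 + origin terminal 767.08 + freight 5444.26 + insurance 82.53 + destination terminal 520.44 + delivery 1124.39 + duty 48424.39 = 57381.89
Landed cost = invoice 423356.41 + 57381.89 = 480738.30

Total landed cost: AUD 480738.30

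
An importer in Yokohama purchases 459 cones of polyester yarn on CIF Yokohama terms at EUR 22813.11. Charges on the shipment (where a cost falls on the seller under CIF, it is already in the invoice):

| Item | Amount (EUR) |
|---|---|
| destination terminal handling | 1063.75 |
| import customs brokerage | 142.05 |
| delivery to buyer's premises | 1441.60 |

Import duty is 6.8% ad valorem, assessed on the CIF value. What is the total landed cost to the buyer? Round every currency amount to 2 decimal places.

Total landed cost: EUR 27011.80

CIF: the seller pays costs through ocean freight and marine insurance to the destination port.
The CIF price already equals the CIF value: 22813.11
Import duty = 22813.11 × 6.8% = 1551.29
Buyer bears: destination terminal 1063.75 + brokerage 142.05 + delivery 1441.60 + duty 1551.29 = 4198.69
Landed cost = invoice 22813.11 + 4198.69 = 27011.80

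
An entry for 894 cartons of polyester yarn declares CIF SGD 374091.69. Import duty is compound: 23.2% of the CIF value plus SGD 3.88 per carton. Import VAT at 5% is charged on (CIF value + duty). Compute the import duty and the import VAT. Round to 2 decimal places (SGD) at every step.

Import duty: SGD 90257.99; import VAT: SGD 23217.48

Ad valorem component: 374091.69 × 23.2% = 86789.27
Specific component: 894 × 3.88 = 3468.72
Import duty = 86789.27 + 3468.72 = 90257.99
VAT base = CIF + duty = 374091.69 + 90257.99 = 464349.68
Import VAT = 464349.68 × 5% = 23217.48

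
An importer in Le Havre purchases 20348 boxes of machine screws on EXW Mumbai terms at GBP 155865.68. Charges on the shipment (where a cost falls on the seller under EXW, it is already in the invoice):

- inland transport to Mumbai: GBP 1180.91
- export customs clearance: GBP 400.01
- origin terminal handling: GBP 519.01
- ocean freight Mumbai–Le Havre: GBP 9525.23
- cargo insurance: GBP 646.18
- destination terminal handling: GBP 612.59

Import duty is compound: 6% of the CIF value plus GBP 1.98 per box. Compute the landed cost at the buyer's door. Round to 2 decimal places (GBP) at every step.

Total landed cost: GBP 219126.87

EXW: the seller makes goods available at their premises; the buyer bears all onward costs.
CIF value = EXW price + inland to port + export clearance + origin terminal + freight + insurance = 155865.68 + 1180.91 + 400.01 + 519.01 + 9525.23 + 646.18 = 168137.02
Ad valorem component: 168137.02 × 6% = 10088.22
Specific component: 20348 × 1.98 = 40289.04
Import duty = 10088.22 + 40289.04 = 50377.26
Buyer bears: inland to port 1180.91 + export clearance 400.01 + origin terminal 519.01 + freight 9525.23 + insurance 646.18 + destination terminal 612.59 + duty 50377.26 = 63261.19
Landed cost = invoice 155865.68 + 63261.19 = 219126.87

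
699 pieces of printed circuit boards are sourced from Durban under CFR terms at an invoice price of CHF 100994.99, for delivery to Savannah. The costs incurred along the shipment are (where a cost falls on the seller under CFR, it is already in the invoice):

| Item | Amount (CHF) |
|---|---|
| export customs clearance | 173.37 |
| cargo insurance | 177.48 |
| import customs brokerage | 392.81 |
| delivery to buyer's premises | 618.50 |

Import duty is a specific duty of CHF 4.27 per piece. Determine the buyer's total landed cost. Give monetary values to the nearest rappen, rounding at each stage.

CFR: the seller pays costs through ocean freight to the destination port, but not insurance.
Already in the invoice (seller's account under CFR): export clearance — exclude.
CIF value = CFR price + insurance = 100994.99 + 177.48 = 101172.47
Import duty = 699 × 4.27 = 2984.73
Buyer bears: insurance 177.48 + brokerage 392.81 + delivery 618.50 + duty 2984.73 = 4173.52
Landed cost = invoice 100994.99 + 4173.52 = 105168.51

Total landed cost: CHF 105168.51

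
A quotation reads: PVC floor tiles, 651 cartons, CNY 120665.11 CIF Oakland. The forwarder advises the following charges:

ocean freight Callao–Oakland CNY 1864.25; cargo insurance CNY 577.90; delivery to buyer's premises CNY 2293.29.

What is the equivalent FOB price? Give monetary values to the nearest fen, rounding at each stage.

Not relevant to the conversion: delivery — on the buyer under both terms; not part of either seller's price.
From CIF to FOB, the seller no longer bears: freight, insurance.
FOB price = 120665.11 − 1864.25 − 577.90 = 118222.96

FOB price: CNY 118222.96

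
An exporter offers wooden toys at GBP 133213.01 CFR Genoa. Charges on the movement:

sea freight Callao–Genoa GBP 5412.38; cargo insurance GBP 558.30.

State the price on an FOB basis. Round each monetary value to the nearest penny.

Not relevant to the conversion: insurance — on the buyer under both terms; not part of either seller's price.
From CFR to FOB, the seller no longer bears: freight.
FOB price = 133213.01 − 5412.38 = 127800.63

FOB price: GBP 127800.63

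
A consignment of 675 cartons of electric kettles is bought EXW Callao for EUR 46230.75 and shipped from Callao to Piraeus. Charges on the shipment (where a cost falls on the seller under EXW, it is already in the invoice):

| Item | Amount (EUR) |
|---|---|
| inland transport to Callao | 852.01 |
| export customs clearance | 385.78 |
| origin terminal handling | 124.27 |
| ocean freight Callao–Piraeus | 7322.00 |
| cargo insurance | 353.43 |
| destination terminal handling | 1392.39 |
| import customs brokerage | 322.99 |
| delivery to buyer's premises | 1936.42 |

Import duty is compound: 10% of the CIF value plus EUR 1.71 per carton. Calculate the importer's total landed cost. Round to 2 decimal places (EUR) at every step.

EXW: the seller makes goods available at their premises; the buyer bears all onward costs.
CIF value = EXW price + inland to port + export clearance + origin terminal + freight + insurance = 46230.75 + 852.01 + 385.78 + 124.27 + 7322.00 + 353.43 = 55268.24
Ad valorem component: 55268.24 × 10% = 5526.82
Specific component: 675 × 1.71 = 1154.25
Import duty = 5526.82 + 1154.25 = 6681.07
Buyer bears: inland to port 852.01 + export clearance 385.78 + origin terminal 124.27 + freight 7322.00 + insurance 353.43 + destination terminal 1392.39 + brokerage 322.99 + delivery 1936.42 + duty 6681.07 = 19370.36
Landed cost = invoice 46230.75 + 19370.36 = 65601.11

Total landed cost: EUR 65601.11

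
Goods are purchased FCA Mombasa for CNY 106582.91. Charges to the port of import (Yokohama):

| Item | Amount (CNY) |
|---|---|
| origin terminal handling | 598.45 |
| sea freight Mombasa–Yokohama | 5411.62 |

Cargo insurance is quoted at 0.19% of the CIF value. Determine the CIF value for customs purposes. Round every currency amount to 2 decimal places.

Let C be the CIF value. C = FCA price + pre-shipment costs + freight + 0.19% × C
C − 0.19% × C = 106582.91 + 598.45 + 5411.62
0.9981 × C = 112592.98
C = 112592.98 / 0.9981 = 112807.31
Insurance premium = 0.19% × 112807.31 = 214.33

CIF value: CNY 112807.31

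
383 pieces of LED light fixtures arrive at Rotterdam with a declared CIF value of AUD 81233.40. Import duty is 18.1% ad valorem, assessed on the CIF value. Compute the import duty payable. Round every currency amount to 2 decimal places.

Import duty = 81233.40 × 18.1% = 14703.25

Import duty: AUD 14703.25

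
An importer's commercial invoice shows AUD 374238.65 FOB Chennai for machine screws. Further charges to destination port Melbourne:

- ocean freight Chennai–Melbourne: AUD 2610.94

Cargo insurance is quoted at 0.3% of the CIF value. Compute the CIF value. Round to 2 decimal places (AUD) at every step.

Let C be the CIF value. C = FOB price + freight + 0.3% × C
C − 0.3% × C = 374238.65 + 2610.94
0.997 × C = 376849.59
C = 376849.59 / 0.997 = 377983.54
Insurance premium = 0.3% × 377983.54 = 1133.95

CIF value: AUD 377983.54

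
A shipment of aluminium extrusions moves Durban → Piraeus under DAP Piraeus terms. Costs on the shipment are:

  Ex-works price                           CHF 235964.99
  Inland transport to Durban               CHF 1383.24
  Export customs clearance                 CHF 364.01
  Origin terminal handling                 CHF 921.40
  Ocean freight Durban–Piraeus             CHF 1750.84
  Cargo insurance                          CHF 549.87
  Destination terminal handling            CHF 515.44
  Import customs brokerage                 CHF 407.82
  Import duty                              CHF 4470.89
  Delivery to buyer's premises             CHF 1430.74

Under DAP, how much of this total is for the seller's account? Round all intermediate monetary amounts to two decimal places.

Seller's account: CHF 242880.53

DAP: the seller bears all costs to the named destination except import duty and clearance.
Seller's account: goods 235964.99 + inland to port 1383.24 + export clearance 364.01 + origin terminal 921.40 + freight 1750.84 + insurance 549.87 + destination terminal 515.44 + delivery 1430.74 = 242880.53
Buyer's account: brokerage 407.82 + duty 4470.89 = 4878.71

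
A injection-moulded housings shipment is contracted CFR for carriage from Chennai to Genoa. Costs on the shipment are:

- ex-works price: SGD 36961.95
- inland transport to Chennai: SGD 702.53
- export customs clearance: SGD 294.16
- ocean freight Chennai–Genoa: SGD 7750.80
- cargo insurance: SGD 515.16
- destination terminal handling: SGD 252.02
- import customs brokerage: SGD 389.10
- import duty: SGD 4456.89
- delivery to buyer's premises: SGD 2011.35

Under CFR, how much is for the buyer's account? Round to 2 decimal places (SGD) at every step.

CFR: the seller pays costs through ocean freight to the destination port, but not insurance.
Seller's account: goods 36961.95 + inland to port 702.53 + export clearance 294.16 + freight 7750.80 = 45709.44
Buyer's account: insurance 515.16 + destination terminal 252.02 + brokerage 389.10 + duty 4456.89 + delivery 2011.35 = 7624.52

Buyer's account: SGD 7624.52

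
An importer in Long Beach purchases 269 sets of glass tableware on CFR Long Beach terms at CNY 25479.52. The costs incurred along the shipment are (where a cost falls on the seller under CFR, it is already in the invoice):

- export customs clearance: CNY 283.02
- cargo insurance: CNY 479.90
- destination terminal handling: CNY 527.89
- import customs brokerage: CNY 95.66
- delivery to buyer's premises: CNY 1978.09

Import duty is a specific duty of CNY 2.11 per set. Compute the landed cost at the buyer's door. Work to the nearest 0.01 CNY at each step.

Total landed cost: CNY 29128.65

CFR: the seller pays costs through ocean freight to the destination port, but not insurance.
Already in the invoice (seller's account under CFR): export clearance — exclude.
CIF value = CFR price + insurance = 25479.52 + 479.90 = 25959.42
Import duty = 269 × 2.11 = 567.59
Buyer bears: insurance 479.90 + destination terminal 527.89 + brokerage 95.66 + delivery 1978.09 + duty 567.59 = 3649.13
Landed cost = invoice 25479.52 + 3649.13 = 29128.65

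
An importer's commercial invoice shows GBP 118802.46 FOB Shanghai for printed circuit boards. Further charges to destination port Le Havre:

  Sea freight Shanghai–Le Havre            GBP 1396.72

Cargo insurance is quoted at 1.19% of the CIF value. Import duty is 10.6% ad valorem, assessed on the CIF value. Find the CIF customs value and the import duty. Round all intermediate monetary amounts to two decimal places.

CIF value: GBP 121646.78; import duty: GBP 12894.56

Let C be the CIF value. C = FOB price + freight + 1.19% × C
C − 1.19% × C = 118802.46 + 1396.72
0.9881 × C = 120199.18
C = 120199.18 / 0.9881 = 121646.78
Insurance premium = 1.19% × 121646.78 = 1447.60
Import duty = 121646.78 × 10.6% = 12894.56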